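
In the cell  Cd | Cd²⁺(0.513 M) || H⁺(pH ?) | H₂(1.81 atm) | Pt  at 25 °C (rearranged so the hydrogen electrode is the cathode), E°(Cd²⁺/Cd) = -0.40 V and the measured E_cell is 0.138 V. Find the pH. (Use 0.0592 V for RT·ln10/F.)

pH = 4.44

E°_cell = 0.40 V and n = 2.
log Q = n(E° − E)/0.0592 = 2×(0.40 − 0.138)/0.0592 = 8.851.
With Q = [Cd²⁺]·P(H₂) / [H⁺]^2, solving for [H⁺] gives log[H⁺] = -4.442, so pH = 4.44.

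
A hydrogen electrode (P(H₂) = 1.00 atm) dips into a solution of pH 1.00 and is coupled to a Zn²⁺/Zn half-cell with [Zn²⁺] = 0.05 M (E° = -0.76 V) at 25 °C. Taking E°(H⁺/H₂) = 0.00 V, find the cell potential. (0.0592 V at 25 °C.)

The hydrogen couple is the cathode, so E°_cell = 0.76 V; n = 2.
[H⁺] = 10^(−1.00) = 0.10 M, and Q = [Zn²⁺]·P(H₂) / [H⁺]^2 = 5.00.
E = E° − (0.0592/2) log Q = 0.76 − (0.0592/2)(0.699) = 0.739 V.

0.74 V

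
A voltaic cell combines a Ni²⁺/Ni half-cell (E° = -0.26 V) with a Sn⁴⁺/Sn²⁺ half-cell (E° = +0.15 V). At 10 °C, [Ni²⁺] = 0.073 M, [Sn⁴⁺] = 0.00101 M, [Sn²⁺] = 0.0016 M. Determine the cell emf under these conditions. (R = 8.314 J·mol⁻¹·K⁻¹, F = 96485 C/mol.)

0.436 V

The Sn⁴⁺/Sn²⁺ couple has the higher reduction potential and acts as the cathode, so E°_cell = +0.15 − (-0.26) = 0.41 V.
Balancing electrons gives n = 2; the reaction quotient is Q = [Ni²⁺]·[Sn²⁺]/[Sn⁴⁺] = 0.116.
E = E° − (RT/nF) ln Q = 0.41 − (8.314×283)/(2×96485) × (-2.157) = 0.410 + 0.026 = 0.436 V.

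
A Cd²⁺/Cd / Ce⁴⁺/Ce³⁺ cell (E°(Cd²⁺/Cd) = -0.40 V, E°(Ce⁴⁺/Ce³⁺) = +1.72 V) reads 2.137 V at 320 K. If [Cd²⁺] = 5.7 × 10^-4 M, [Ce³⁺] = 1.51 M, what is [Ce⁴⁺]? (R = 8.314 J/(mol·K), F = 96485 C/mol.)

0.067 M

From the Nernst equation, ln Q = nF(E° − E)/RT = 2×96485×(2.12 − 2.137)/(8.314×320) = -1.233, so Q = 0.291.
With Q = [Cd²⁺]·[Ce³⁺]^2/[Ce⁴⁺]^2 and the known concentrations, [Ce⁴⁺]^2 in the denominator gives [Ce⁴⁺] = 0.067 M.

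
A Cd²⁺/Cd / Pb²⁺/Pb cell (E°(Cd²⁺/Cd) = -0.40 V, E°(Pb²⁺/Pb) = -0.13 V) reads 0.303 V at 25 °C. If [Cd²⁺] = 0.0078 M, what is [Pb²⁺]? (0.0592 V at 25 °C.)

From the Nernst equation, log Q = n(E° − E)/0.0592 = 2(0.27 − 0.303)/0.0592 = -1.115, so Q = 0.0768.
With Q = [Cd²⁺]/[Pb²⁺] and the known concentrations, [Pb²⁺] in the denominator gives [Pb²⁺] = 0.1 M.

0.1 M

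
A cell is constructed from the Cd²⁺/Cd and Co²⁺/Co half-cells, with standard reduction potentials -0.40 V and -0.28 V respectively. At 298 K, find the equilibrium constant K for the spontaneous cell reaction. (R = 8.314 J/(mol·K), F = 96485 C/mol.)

1.1 × 10^4

E°_cell = -0.28 − (-0.40) = 0.12 V, with n = 2 electrons transferred.
At equilibrium E = 0, so the Nernst equation gives ln K = nFE°/RT = (2)(96485)(0.12)/((8.314)(298)) = 9.35.
K = e^9.35 = 1.1 × 10^4.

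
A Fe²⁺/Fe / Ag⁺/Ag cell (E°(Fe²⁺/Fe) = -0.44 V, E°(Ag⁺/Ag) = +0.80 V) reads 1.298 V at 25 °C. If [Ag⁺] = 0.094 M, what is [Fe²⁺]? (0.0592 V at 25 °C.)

9.7 × 10^-5 M

From the Nernst equation, log Q = n(E° − E)/0.0592 = 2(1.24 − 1.298)/0.0592 = -1.959, so Q = 0.0110.
With Q = [Fe²⁺]/[Ag⁺]^2 and the known concentrations, [Fe²⁺] in the numerator gives [Fe²⁺] = 9.7 × 10^-5 M.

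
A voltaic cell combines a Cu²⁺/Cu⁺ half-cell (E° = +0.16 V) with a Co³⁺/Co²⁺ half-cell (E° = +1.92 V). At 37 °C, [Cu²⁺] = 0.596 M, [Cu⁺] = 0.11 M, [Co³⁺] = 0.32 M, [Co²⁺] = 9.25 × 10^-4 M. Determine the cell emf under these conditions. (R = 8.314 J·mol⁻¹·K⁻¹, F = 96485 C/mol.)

1.87 V

The Co³⁺/Co²⁺ couple has the higher reduction potential and acts as the cathode, so E°_cell = +1.92 − (+0.16) = 1.76 V.
Balancing electrons gives n = 1; the reaction quotient is Q = [Cu²⁺]·[Co²⁺]/([Cu⁺]·[Co³⁺]) = 0.0157.
E = E° − (RT/nF) ln Q = 1.76 − (8.314×310)/(1×96485) × (-4.157) = 1.760 + 0.111 = 1.871 V.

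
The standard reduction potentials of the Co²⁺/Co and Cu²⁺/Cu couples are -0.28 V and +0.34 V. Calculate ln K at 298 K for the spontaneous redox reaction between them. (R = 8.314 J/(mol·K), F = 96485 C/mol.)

E°_cell = +0.34 − (-0.28) = 0.62 V, with n = 2 electrons transferred.
At equilibrium E = 0, so the Nernst equation gives ln K = nFE°/RT = (2)(96485)(0.62)/((8.314)(298)) = 48.29.

ln K = 48.3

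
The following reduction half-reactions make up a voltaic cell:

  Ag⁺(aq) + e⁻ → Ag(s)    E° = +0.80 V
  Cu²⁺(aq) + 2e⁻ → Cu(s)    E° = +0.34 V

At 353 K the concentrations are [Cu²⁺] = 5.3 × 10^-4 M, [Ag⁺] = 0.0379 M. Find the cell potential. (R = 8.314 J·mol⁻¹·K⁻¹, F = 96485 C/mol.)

0.475 V

The Ag⁺/Ag couple has the higher reduction potential and acts as the cathode, so E°_cell = +0.80 − (+0.34) = 0.46 V.
Balancing electrons gives n = 2; the reaction quotient is Q = [Cu²⁺]/[Ag⁺]^2 = 0.369.
E = E° − (RT/nF) ln Q = 0.46 − (8.314×353)/(2×96485) × (-0.997) = 0.460 + 0.015 = 0.475 V.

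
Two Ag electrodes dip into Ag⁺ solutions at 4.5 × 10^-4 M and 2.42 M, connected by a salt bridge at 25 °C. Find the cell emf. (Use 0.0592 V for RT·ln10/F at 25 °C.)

Both half-cells are Ag⁺/Ag, so E°_cell = 0. The concentrated side is the cathode; the cell reaction moves Ag⁺ from high to low concentration with n = 1.
Q = [Ag⁺]_dilute/[Ag⁺]_conc = 4.5 × 10^-4/2.42 = 1.86 × 10^-4.
E = 0 − (0.0592/1) log Q = −(0.0592/1)(-3.731) = 0.2209 V.

0.22 V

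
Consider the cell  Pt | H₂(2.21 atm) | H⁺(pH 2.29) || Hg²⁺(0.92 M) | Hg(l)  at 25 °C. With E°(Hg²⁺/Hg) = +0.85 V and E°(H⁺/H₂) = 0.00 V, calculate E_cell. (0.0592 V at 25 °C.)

The Hg²⁺/Hg couple is the cathode, so E°_cell = 0.85 V; n = 2.
[H⁺] = 10^(−2.29) = 0.0051 M, and Q = [H⁺]^2 / ([Hg²⁺]·P(H₂)) = 1.29 × 10^-5.
E = E° − (0.0592/2) log Q = 0.85 − (0.0592/2)(-4.888) = 0.995 V.

0.99 V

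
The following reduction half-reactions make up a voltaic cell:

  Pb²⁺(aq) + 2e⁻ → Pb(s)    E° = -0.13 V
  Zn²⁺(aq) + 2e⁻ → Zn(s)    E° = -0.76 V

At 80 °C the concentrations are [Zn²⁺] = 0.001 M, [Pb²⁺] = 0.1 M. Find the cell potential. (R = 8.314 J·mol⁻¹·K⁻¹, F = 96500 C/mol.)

The Pb²⁺/Pb couple has the higher reduction potential and acts as the cathode, so E°_cell = -0.13 − (-0.76) = 0.63 V.
Balancing electrons gives n = 2; the reaction quotient is Q = [Zn²⁺]/[Pb²⁺] = 0.0100.
E = E° − (RT/nF) ln Q = 0.63 − (8.314×353)/(2×96500) × (-4.605) = 0.630 + 0.070 = 0.700 V.

0.700 V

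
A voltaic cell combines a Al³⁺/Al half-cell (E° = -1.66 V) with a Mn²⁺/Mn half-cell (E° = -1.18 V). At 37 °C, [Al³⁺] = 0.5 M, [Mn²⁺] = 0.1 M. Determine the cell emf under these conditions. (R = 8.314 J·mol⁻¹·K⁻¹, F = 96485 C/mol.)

0.455 V

The Mn²⁺/Mn couple has the higher reduction potential and acts as the cathode, so E°_cell = -1.18 − (-1.66) = 0.48 V.
Balancing electrons gives n = 6; the reaction quotient is Q = [Al³⁺]^2/[Mn²⁺]^3 = 250.
E = E° − (RT/nF) ln Q = 0.48 − (8.314×310)/(6×96485) × (5.521) = 0.480 − 0.025 = 0.455 V.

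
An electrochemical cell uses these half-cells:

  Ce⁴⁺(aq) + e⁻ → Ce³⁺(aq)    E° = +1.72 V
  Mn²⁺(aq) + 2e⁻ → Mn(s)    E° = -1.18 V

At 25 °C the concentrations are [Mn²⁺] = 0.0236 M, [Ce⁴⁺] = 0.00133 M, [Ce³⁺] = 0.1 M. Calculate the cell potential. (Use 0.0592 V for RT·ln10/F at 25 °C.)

The Ce⁴⁺/Ce³⁺ couple has the higher reduction potential and acts as the cathode, so E°_cell = +1.72 − (-1.18) = 2.90 V.
Balancing electrons gives n = 2; the reaction quotient is Q = [Mn²⁺]·[Ce³⁺]^2/[Ce⁴⁺]^2 = 133.
At 25 °C, E = E° − (0.0592/n) log Q = 2.90 − (0.0592/2)(2.125) = 2.900 − 0.063 = 2.837 V.

2.84 V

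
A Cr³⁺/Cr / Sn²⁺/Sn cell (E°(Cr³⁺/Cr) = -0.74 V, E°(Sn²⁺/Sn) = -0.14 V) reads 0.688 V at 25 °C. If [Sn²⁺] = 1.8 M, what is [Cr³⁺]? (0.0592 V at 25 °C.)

From the Nernst equation, log Q = n(E° − E)/0.0592 = 6(0.60 − 0.688)/0.0592 = -8.919, so Q = 1.21 × 10^-9.
With Q = [Cr³⁺]^2/[Sn²⁺]^3 and the known concentrations, [Cr³⁺]^2 in the numerator gives [Cr³⁺] = 8.4 × 10^-5 M.

8.4 × 10^-5 M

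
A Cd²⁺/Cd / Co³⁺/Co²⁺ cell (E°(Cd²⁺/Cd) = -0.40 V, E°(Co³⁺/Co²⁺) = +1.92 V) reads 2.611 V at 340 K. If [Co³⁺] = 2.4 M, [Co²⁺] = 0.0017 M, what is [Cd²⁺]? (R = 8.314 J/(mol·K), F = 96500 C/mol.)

0.0047 M

From the Nernst equation, ln Q = nF(E° − E)/RT = 2×96500×(2.32 − 2.611)/(8.314×340) = -19.868, so Q = 2.35 × 10^-9.
With Q = [Cd²⁺]·[Co²⁺]^2/[Co³⁺]^2 and the known concentrations, [Cd²⁺] in the numerator gives [Cd²⁺] = 0.0047 M.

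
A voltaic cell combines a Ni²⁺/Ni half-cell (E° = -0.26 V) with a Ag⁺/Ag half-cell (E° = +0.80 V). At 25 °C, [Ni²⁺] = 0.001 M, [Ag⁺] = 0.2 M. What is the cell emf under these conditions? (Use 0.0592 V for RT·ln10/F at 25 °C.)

The Ag⁺/Ag couple has the higher reduction potential and acts as the cathode, so E°_cell = +0.80 − (-0.26) = 1.06 V.
Balancing electrons gives n = 2; the reaction quotient is Q = [Ni²⁺]/[Ag⁺]^2 = 0.0250.
At 25 °C, E = E° − (0.0592/n) log Q = 1.06 − (0.0592/2)(-1.602) = 1.060 + 0.047 = 1.107 V.

1.11 V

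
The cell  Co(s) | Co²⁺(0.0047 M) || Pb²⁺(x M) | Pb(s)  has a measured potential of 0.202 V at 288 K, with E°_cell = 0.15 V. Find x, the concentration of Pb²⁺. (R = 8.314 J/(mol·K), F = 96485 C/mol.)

0.31 M

From the Nernst equation, ln Q = nF(E° − E)/RT = 2×96485×(0.15 − 0.202)/(8.314×288) = -4.191, so Q = 0.0151.
With Q = [Co²⁺]/[Pb²⁺] and the known concentrations, [Pb²⁺] in the denominator gives [Pb²⁺] = 0.31 M.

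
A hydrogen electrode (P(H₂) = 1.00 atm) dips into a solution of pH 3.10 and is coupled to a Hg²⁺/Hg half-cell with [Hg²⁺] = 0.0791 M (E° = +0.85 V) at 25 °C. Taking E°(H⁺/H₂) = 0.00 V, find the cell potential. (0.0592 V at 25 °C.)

The Hg²⁺/Hg couple is the cathode, so E°_cell = 0.85 V; n = 2.
[H⁺] = 10^(−3.10) = 7.9 × 10^-4 M, and Q = [H⁺]^2 / ([Hg²⁺]·P(H₂)) = 7.98 × 10^-6.
E = E° − (0.0592/2) log Q = 0.85 − (0.0592/2)(-5.098) = 1.001 V.

1.00 V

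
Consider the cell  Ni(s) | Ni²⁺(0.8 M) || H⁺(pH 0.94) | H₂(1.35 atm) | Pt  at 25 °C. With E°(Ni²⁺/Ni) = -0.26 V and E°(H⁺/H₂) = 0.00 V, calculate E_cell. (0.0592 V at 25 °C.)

The hydrogen couple is the cathode, so E°_cell = 0.26 V; n = 2.
[H⁺] = 10^(−0.94) = 0.11 M, and Q = [Ni²⁺]·P(H₂) / [H⁺]^2 = 81.9.
E = E° − (0.0592/2) log Q = 0.26 − (0.0592/2)(1.913) = 0.203 V.

0.20 V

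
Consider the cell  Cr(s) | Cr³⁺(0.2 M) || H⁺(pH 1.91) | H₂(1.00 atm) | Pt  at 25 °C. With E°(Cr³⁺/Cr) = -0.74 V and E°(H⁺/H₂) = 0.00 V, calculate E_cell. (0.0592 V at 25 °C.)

0.64 V

The hydrogen couple is the cathode, so E°_cell = 0.74 V; n = 6.
[H⁺] = 10^(−1.91) = 0.012 M, and Q = [Cr³⁺]^2·P(H₂)^3 / [H⁺]^6 = 1.15 × 10^10.
E = E° − (0.0592/6) log Q = 0.74 − (0.0592/6)(10.062) = 0.641 V.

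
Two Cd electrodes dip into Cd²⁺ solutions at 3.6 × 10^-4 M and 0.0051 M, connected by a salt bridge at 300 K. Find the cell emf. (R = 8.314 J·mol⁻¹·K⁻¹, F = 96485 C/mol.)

Both half-cells are Cd²⁺/Cd, so E°_cell = 0. The concentrated side is the cathode; the cell reaction moves Cd²⁺ from high to low concentration with n = 2.
Q = [Cd²⁺]_dilute/[Cd²⁺]_conc = 3.6 × 10^-4/0.0051 = 0.0706.
E = 0 − (RT/nF) ln Q = −((8.314×300)/(2×96485))(-2.651) = 0.0343 V.

0.034 V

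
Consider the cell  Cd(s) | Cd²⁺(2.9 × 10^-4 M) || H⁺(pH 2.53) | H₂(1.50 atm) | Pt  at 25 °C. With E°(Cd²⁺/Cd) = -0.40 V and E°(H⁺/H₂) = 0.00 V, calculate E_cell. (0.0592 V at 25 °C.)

0.35 V

The hydrogen couple is the cathode, so E°_cell = 0.40 V; n = 2.
[H⁺] = 10^(−2.53) = 0.0030 M, and Q = [Cd²⁺]·P(H₂) / [H⁺]^2 = 49.9.
E = E° − (0.0592/2) log Q = 0.40 − (0.0592/2)(1.698) = 0.350 V.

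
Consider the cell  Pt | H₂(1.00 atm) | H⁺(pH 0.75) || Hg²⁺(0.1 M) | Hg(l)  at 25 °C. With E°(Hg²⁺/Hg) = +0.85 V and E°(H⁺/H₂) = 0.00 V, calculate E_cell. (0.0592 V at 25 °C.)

The Hg²⁺/Hg couple is the cathode, so E°_cell = 0.85 V; n = 2.
[H⁺] = 10^(−0.75) = 0.18 M, and Q = [H⁺]^2 / ([Hg²⁺]·P(H₂)) = 0.316.
E = E° − (0.0592/2) log Q = 0.85 − (0.0592/2)(-0.500) = 0.865 V.

0.86 V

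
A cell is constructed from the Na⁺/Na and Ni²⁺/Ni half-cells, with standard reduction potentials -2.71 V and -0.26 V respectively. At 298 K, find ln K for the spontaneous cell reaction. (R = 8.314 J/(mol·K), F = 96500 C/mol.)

E°_cell = -0.26 − (-2.71) = 2.45 V, with n = 2 electrons transferred.
At equilibrium E = 0, so the Nernst equation gives ln K = nFE°/RT = (2)(96500)(2.45)/((8.314)(298)) = 190.85.

ln K = 190.9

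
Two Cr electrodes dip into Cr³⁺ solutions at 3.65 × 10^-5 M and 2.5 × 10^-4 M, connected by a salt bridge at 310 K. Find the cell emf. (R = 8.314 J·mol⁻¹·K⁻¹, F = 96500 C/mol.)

0.017 V

Both half-cells are Cr³⁺/Cr, so E°_cell = 0. The concentrated side is the cathode; the cell reaction moves Cr³⁺ from high to low concentration with n = 3.
Q = [Cr³⁺]_dilute/[Cr³⁺]_conc = 3.65 × 10^-5/2.5 × 10^-4 = 0.146.
E = 0 − (RT/nF) ln Q = −((8.314×310)/(3×96500))(-1.924) = 0.0171 V.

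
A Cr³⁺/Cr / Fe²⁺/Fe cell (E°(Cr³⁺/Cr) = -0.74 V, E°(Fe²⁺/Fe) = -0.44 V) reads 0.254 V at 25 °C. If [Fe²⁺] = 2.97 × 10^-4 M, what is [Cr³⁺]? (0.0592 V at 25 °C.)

0.0011 M

From the Nernst equation, log Q = n(E° − E)/0.0592 = 6(0.30 − 0.254)/0.0592 = 4.662, so Q = 4.59 × 10^4.
With Q = [Cr³⁺]^2/[Fe²⁺]^3 and the known concentrations, [Cr³⁺]^2 in the numerator gives [Cr³⁺] = 0.0011 M.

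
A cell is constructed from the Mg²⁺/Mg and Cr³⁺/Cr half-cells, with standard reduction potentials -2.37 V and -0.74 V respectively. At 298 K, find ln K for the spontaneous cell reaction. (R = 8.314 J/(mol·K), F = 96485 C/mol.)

ln K = 380.9

E°_cell = -0.74 − (-2.37) = 1.63 V, with n = 6 electrons transferred.
At equilibrium E = 0, so the Nernst equation gives ln K = nFE°/RT = (6)(96485)(1.63)/((8.314)(298)) = 380.87.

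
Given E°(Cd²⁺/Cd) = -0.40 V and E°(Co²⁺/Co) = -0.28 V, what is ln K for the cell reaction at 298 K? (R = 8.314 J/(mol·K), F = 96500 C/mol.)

E°_cell = -0.28 − (-0.40) = 0.12 V, with n = 2 electrons transferred.
At equilibrium E = 0, so the Nernst equation gives ln K = nFE°/RT = (2)(96500)(0.12)/((8.314)(298)) = 9.35.

ln K = 9.3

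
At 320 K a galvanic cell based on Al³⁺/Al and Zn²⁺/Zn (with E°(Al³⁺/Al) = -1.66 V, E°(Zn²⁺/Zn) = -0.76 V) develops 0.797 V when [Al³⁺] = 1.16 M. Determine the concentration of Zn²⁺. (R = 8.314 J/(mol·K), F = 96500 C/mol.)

From the Nernst equation, ln Q = nF(E° − E)/RT = 6×96500×(0.90 − 0.797)/(8.314×320) = 22.416, so Q = 5.43 × 10^9.
With Q = [Al³⁺]^2/[Zn²⁺]^3 and the known concentrations, [Zn²⁺]^3 in the denominator gives [Zn²⁺] = 6.3 × 10^-4 M.

6.3 × 10^-4 M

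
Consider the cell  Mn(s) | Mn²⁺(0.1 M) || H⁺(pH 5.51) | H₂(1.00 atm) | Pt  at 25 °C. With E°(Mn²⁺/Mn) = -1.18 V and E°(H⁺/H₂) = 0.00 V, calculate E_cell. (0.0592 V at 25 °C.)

0.88 V

The hydrogen couple is the cathode, so E°_cell = 1.18 V; n = 2.
[H⁺] = 10^(−5.51) = 3.1 × 10^-6 M, and Q = [Mn²⁺]·P(H₂) / [H⁺]^2 = 1.05 × 10^10.
E = E° − (0.0592/2) log Q = 1.18 − (0.0592/2)(10.020) = 0.883 V.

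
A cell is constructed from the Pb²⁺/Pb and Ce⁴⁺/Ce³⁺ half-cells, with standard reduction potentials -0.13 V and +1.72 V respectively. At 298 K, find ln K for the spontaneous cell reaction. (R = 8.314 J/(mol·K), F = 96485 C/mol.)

E°_cell = +1.72 − (-0.13) = 1.85 V, with n = 2 electrons transferred.
At equilibrium E = 0, so the Nernst equation gives ln K = nFE°/RT = (2)(96485)(1.85)/((8.314)(298)) = 144.09.

ln K = 144.1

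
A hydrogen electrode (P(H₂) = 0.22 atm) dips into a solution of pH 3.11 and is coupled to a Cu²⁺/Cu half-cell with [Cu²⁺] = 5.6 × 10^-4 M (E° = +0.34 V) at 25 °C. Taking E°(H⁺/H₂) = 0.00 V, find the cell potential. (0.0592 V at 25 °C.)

The Cu²⁺/Cu couple is the cathode, so E°_cell = 0.34 V; n = 2.
[H⁺] = 10^(−3.11) = 7.8 × 10^-4 M, and Q = [H⁺]^2 / ([Cu²⁺]·P(H₂)) = 0.00489.
E = E° − (0.0592/2) log Q = 0.34 − (0.0592/2)(-2.311) = 0.408 V.

0.41 V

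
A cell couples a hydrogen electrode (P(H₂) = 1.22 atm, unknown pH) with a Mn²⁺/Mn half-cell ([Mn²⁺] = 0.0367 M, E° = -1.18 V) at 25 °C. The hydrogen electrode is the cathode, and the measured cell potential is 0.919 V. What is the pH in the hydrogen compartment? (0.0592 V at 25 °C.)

pH = 5.08

E°_cell = 1.18 V and n = 2.
log Q = n(E° − E)/0.0592 = 2×(1.18 − 0.919)/0.0592 = 8.818.
With Q = [Mn²⁺]·P(H₂) / [H⁺]^2, solving for [H⁺] gives log[H⁺] = -5.083, so pH = 5.08.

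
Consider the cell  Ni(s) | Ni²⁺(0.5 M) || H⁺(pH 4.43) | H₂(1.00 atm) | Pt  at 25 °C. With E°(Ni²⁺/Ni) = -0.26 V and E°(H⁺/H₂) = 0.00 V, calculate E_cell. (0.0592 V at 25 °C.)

0.007 V

The hydrogen couple is the cathode, so E°_cell = 0.26 V; n = 2.
[H⁺] = 10^(−4.43) = 3.7 × 10^-5 M, and Q = [Ni²⁺]·P(H₂) / [H⁺]^2 = 3.62 × 10^8.
E = E° − (0.0592/2) log Q = 0.26 − (0.0592/2)(8.559) = 0.007 V.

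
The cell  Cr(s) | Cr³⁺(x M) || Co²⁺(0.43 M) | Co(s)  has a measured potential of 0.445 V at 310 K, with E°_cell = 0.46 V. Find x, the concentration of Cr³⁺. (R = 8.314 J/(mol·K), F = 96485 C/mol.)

1.5 M

From the Nernst equation, ln Q = nF(E° − E)/RT = 6×96485×(0.46 − 0.445)/(8.314×310) = 3.369, so Q = 29.1.
With Q = [Cr³⁺]^2/[Co²⁺]^3 and the known concentrations, [Cr³⁺]^2 in the numerator gives [Cr³⁺] = 1.5 M.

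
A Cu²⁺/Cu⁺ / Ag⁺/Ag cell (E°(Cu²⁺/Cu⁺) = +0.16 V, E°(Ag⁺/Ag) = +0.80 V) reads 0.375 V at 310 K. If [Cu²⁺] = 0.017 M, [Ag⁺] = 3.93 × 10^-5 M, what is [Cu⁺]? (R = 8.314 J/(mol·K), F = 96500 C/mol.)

0.021 M

From the Nernst equation, ln Q = nF(E° − E)/RT = 1×96500×(0.64 − 0.375)/(8.314×310) = 9.922, so Q = 2.04 × 10^4.
With Q = [Cu²⁺]/([Cu⁺]·[Ag⁺]) and the known concentrations, [Cu⁺] in the denominator gives [Cu⁺] = 0.021 M.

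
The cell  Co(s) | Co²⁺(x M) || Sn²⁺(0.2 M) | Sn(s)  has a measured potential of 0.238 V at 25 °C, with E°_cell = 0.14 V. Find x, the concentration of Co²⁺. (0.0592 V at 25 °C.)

9.8 × 10^-5 M

From the Nernst equation, log Q = n(E° − E)/0.0592 = 2(0.14 − 0.238)/0.0592 = -3.311, so Q = 4.89 × 10^-4.
With Q = [Co²⁺]/[Sn²⁺] and the known concentrations, [Co²⁺] in the numerator gives [Co²⁺] = 9.8 × 10^-5 M.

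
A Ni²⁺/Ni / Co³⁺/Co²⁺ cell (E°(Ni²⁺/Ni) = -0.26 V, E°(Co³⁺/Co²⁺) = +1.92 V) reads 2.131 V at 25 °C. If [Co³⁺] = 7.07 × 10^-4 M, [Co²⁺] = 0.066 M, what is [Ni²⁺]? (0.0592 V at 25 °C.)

0.0052 M

From the Nernst equation, log Q = n(E° − E)/0.0592 = 2(2.18 − 2.131)/0.0592 = 1.655, so Q = 45.2.
With Q = [Ni²⁺]·[Co²⁺]^2/[Co³⁺]^2 and the known concentrations, [Ni²⁺] in the numerator gives [Ni²⁺] = 0.0052 M.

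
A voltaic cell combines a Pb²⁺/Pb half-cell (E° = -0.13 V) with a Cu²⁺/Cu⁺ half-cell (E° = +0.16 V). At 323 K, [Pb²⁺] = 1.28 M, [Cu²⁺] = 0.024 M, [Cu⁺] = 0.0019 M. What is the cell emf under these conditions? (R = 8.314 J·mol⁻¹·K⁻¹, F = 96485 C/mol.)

0.357 V

The Cu²⁺/Cu⁺ couple has the higher reduction potential and acts as the cathode, so E°_cell = +0.16 − (-0.13) = 0.29 V.
Balancing electrons gives n = 2; the reaction quotient is Q = [Pb²⁺]·[Cu⁺]^2/[Cu²⁺]^2 = 0.00802.
E = E° − (RT/nF) ln Q = 0.29 − (8.314×323)/(2×96485) × (-4.826) = 0.290 + 0.067 = 0.357 V.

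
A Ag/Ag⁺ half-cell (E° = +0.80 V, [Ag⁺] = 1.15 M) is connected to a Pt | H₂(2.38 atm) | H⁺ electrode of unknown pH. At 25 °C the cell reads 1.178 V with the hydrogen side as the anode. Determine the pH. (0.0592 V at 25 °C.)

E°_cell = 0.80 V and n = 2.
log Q = n(E° − E)/0.0592 = 2×(0.80 − 1.178)/0.0592 = -12.770.
With Q = [H⁺]^2 / ([Ag⁺]^2·P(H₂)), solving for [H⁺] gives log[H⁺] = -6.136, so pH = 6.14.

pH = 6.14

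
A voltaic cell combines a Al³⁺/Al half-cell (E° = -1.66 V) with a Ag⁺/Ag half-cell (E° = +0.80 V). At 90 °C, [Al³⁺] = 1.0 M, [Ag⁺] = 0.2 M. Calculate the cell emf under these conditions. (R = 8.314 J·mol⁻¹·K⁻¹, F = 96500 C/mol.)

The Ag⁺/Ag couple has the higher reduction potential and acts as the cathode, so E°_cell = +0.80 − (-1.66) = 2.46 V.
Balancing electrons gives n = 3; the reaction quotient is Q = [Al³⁺]/[Ag⁺]^3 = 125.
E = E° − (RT/nF) ln Q = 2.46 − (8.314×363)/(3×96500) × (4.828) = 2.460 − 0.050 = 2.410 V.

2.41 V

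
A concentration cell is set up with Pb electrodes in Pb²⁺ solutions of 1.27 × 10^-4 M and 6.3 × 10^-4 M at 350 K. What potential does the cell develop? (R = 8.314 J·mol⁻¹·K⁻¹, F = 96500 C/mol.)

0.024 V

Both half-cells are Pb²⁺/Pb, so E°_cell = 0. The concentrated side is the cathode; the cell reaction moves Pb²⁺ from high to low concentration with n = 2.
Q = [Pb²⁺]_dilute/[Pb²⁺]_conc = 1.27 × 10^-4/6.3 × 10^-4 = 0.202.
E = 0 − (RT/nF) ln Q = −((8.314×350)/(2×96500))(-1.602) = 0.0242 V.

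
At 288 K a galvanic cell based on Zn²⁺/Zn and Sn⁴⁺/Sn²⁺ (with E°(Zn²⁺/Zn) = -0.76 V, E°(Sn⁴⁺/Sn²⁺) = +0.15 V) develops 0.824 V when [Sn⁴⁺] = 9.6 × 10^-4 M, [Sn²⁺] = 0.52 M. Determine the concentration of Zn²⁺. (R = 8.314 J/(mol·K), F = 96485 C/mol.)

From the Nernst equation, ln Q = nF(E° − E)/RT = 2×96485×(0.91 − 0.824)/(8.314×288) = 6.931, so Q = 1020.
With Q = [Zn²⁺]·[Sn²⁺]/[Sn⁴⁺] and the known concentrations, [Zn²⁺] in the numerator gives [Zn²⁺] = 1.9 M.

1.9 M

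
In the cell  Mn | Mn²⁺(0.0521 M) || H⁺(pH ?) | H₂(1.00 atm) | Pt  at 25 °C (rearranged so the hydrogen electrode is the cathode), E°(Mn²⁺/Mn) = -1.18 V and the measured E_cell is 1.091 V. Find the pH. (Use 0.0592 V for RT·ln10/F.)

E°_cell = 1.18 V and n = 2.
log Q = n(E° − E)/0.0592 = 2×(1.18 − 1.091)/0.0592 = 3.007.
With Q = [Mn²⁺]·P(H₂) / [H⁺]^2, solving for [H⁺] gives log[H⁺] = -2.145, so pH = 2.14.

pH = 2.14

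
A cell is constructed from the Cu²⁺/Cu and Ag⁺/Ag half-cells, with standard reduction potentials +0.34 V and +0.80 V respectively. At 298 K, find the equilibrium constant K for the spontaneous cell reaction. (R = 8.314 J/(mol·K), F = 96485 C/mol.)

E°_cell = +0.80 − (+0.34) = 0.46 V, with n = 2 electrons transferred.
At equilibrium E = 0, so the Nernst equation gives ln K = nFE°/RT = (2)(96485)(0.46)/((8.314)(298)) = 35.83.
K = e^35.83 = 3.6 × 10^15.

3.6 × 10^15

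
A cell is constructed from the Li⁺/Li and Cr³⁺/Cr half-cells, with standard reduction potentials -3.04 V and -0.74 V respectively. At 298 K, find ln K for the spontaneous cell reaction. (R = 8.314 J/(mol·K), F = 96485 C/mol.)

ln K = 268.7

E°_cell = -0.74 − (-3.04) = 2.30 V, with n = 3 electrons transferred.
At equilibrium E = 0, so the Nernst equation gives ln K = nFE°/RT = (3)(96485)(2.30)/((8.314)(298)) = 268.71.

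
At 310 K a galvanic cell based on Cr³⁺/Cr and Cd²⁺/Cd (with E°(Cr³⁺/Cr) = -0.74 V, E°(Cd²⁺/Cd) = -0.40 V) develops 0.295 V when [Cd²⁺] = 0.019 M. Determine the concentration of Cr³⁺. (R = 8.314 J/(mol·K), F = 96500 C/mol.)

From the Nernst equation, ln Q = nF(E° − E)/RT = 6×96500×(0.34 − 0.295)/(8.314×310) = 10.109, so Q = 2.46 × 10^4.
With Q = [Cr³⁺]^2/[Cd²⁺]^3 and the known concentrations, [Cr³⁺]^2 in the numerator gives [Cr³⁺] = 0.41 M.

0.41 M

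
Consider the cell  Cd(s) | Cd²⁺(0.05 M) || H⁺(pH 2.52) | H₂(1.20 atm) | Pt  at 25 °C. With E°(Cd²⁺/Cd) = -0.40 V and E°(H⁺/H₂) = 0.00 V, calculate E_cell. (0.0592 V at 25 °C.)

0.29 V

The hydrogen couple is the cathode, so E°_cell = 0.40 V; n = 2.
[H⁺] = 10^(−2.52) = 0.0030 M, and Q = [Cd²⁺]·P(H₂) / [H⁺]^2 = 6580.
E = E° − (0.0592/2) log Q = 0.40 − (0.0592/2)(3.818) = 0.287 V.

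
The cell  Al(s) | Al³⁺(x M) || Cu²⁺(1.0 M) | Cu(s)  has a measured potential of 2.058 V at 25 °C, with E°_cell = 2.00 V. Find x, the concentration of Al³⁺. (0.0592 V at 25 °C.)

0.0012 M

From the Nernst equation, log Q = n(E° − E)/0.0592 = 6(2.00 − 2.058)/0.0592 = -5.878, so Q = 1.32 × 10^-6.
With Q = [Al³⁺]^2/[Cu²⁺]^3 and the known concentrations, [Al³⁺]^2 in the numerator gives [Al³⁺] = 0.0012 M.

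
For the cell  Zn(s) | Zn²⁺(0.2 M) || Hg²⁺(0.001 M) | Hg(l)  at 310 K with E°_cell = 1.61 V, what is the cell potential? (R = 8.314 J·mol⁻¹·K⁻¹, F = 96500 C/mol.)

1.54 V

Balancing electrons gives n = 2; the reaction quotient is Q = [Zn²⁺]/[Hg²⁺] = 200.
E = E° − (RT/nF) ln Q = 1.61 − (8.314×310)/(2×96500) × (5.298) = 1.610 − 0.071 = 1.539 V.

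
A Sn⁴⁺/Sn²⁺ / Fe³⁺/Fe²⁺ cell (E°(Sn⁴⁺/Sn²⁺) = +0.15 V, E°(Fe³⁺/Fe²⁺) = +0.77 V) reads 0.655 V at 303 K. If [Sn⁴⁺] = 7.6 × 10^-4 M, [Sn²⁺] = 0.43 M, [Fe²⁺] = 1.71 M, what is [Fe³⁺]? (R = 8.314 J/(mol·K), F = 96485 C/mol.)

From the Nernst equation, ln Q = nF(E° − E)/RT = 2×96485×(0.62 − 0.655)/(8.314×303) = -2.681, so Q = 0.0685.
With Q = [Sn⁴⁺]·[Fe²⁺]^2/([Sn²⁺]·[Fe³⁺]^2) and the known concentrations, [Fe³⁺]^2 in the denominator gives [Fe³⁺] = 0.27 M.

0.27 M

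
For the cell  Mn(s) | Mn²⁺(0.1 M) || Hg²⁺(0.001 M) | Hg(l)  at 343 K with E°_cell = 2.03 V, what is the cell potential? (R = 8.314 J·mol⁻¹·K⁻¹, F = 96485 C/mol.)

1.96 V

Balancing electrons gives n = 2; the reaction quotient is Q = [Mn²⁺]/[Hg²⁺] = 100.
E = E° − (RT/nF) ln Q = 2.03 − (8.314×343)/(2×96485) × (4.605) = 2.030 − 0.068 = 1.962 V.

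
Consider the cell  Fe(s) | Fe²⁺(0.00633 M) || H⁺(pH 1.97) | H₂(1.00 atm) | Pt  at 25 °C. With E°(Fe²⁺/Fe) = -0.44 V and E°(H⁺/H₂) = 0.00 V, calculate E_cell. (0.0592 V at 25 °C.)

0.39 V

The hydrogen couple is the cathode, so E°_cell = 0.44 V; n = 2.
[H⁺] = 10^(−1.97) = 0.011 M, and Q = [Fe²⁺]·P(H₂) / [H⁺]^2 = 55.1.
E = E° − (0.0592/2) log Q = 0.44 − (0.0592/2)(1.741) = 0.388 V.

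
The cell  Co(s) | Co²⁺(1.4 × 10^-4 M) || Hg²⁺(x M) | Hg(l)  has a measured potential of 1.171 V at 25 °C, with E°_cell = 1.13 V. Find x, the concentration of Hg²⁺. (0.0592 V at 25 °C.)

0.0034 M

From the Nernst equation, log Q = n(E° − E)/0.0592 = 2(1.13 − 1.171)/0.0592 = -1.385, so Q = 0.0412.
With Q = [Co²⁺]/[Hg²⁺] and the known concentrations, [Hg²⁺] in the denominator gives [Hg²⁺] = 0.0034 M.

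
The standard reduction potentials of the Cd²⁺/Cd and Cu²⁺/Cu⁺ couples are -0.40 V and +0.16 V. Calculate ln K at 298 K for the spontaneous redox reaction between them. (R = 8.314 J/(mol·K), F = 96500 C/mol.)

E°_cell = +0.16 − (-0.40) = 0.56 V, with n = 2 electrons transferred.
At equilibrium E = 0, so the Nernst equation gives ln K = nFE°/RT = (2)(96500)(0.56)/((8.314)(298)) = 43.62.

ln K = 43.6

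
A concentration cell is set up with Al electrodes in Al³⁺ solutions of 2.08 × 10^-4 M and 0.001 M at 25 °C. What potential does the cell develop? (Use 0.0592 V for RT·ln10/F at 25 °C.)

0.013 V

Both half-cells are Al³⁺/Al, so E°_cell = 0. The concentrated side is the cathode; the cell reaction moves Al³⁺ from high to low concentration with n = 3.
Q = [Al³⁺]_dilute/[Al³⁺]_conc = 2.08 × 10^-4/0.001 = 0.208.
E = 0 − (0.0592/3) log Q = −(0.0592/3)(-0.682) = 0.0135 V.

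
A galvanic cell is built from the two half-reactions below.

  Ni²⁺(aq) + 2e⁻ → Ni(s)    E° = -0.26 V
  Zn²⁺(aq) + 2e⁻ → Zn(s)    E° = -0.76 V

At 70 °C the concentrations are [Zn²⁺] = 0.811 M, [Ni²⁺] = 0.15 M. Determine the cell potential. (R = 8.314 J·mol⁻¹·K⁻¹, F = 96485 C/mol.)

0.475 V

The Ni²⁺/Ni couple has the higher reduction potential and acts as the cathode, so E°_cell = -0.26 − (-0.76) = 0.50 V.
Balancing electrons gives n = 2; the reaction quotient is Q = [Zn²⁺]/[Ni²⁺] = 5.41.
E = E° − (RT/nF) ln Q = 0.50 − (8.314×343)/(2×96485) × (1.688) = 0.500 − 0.025 = 0.475 V.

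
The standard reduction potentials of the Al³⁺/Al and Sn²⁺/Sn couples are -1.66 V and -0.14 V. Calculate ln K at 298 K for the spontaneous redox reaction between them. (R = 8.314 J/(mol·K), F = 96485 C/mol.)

ln K = 355.2

E°_cell = -0.14 − (-1.66) = 1.52 V, with n = 6 electrons transferred.
At equilibrium E = 0, so the Nernst equation gives ln K = nFE°/RT = (6)(96485)(1.52)/((8.314)(298)) = 355.16.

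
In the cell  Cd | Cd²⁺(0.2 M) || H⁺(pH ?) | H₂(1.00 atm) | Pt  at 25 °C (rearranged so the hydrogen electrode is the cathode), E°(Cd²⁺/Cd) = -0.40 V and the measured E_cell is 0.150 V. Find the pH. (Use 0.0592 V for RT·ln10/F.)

E°_cell = 0.40 V and n = 2.
log Q = n(E° − E)/0.0592 = 2×(0.40 − 0.150)/0.0592 = 8.446.
With Q = [Cd²⁺]·P(H₂) / [H⁺]^2, solving for [H⁺] gives log[H⁺] = -4.572, so pH = 4.57.

pH = 4.57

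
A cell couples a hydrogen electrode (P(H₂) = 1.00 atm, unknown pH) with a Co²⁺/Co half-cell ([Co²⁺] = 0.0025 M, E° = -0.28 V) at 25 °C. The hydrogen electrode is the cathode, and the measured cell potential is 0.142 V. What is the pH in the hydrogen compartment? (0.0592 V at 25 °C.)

pH = 3.63

E°_cell = 0.28 V and n = 2.
log Q = n(E° − E)/0.0592 = 2×(0.28 − 0.142)/0.0592 = 4.662.
With Q = [Co²⁺]·P(H₂) / [H⁺]^2, solving for [H⁺] gives log[H⁺] = -3.632, so pH = 3.63.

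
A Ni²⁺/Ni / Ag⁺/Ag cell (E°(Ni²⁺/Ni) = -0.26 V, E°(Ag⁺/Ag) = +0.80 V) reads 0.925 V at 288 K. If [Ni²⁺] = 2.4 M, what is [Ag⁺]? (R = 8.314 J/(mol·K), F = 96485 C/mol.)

0.0067 M

From the Nernst equation, ln Q = nF(E° − E)/RT = 2×96485×(1.06 − 0.925)/(8.314×288) = 10.880, so Q = 5.31 × 10^4.
With Q = [Ni²⁺]/[Ag⁺]^2 and the known concentrations, [Ag⁺]^2 in the denominator gives [Ag⁺] = 0.0067 M.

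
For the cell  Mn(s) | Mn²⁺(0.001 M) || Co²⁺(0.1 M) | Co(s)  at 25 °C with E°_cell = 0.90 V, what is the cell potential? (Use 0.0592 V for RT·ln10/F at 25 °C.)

0.959 V

Balancing electrons gives n = 2; the reaction quotient is Q = [Mn²⁺]/[Co²⁺] = 0.0100.
At 25 °C, E = E° − (0.0592/n) log Q = 0.90 − (0.0592/2)(-2.000) = 0.900 + 0.059 = 0.959 V.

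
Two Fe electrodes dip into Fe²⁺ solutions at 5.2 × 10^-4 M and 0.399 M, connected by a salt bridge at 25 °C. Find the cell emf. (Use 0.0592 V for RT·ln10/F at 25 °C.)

0.085 V

Both half-cells are Fe²⁺/Fe, so E°_cell = 0. The concentrated side is the cathode; the cell reaction moves Fe²⁺ from high to low concentration with n = 2.
Q = [Fe²⁺]_dilute/[Fe²⁺]_conc = 5.2 × 10^-4/0.399 = 0.00130.
E = 0 − (0.0592/2) log Q = −(0.0592/2)(-2.885) = 0.0854 V.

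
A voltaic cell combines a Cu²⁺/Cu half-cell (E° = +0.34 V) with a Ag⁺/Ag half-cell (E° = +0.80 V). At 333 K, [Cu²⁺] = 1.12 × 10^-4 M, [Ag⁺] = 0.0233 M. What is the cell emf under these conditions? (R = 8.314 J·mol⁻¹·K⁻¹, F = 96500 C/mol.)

0.483 V

The Ag⁺/Ag couple has the higher reduction potential and acts as the cathode, so E°_cell = +0.80 − (+0.34) = 0.46 V.
Balancing electrons gives n = 2; the reaction quotient is Q = [Cu²⁺]/[Ag⁺]^2 = 0.206.
E = E° − (RT/nF) ln Q = 0.46 − (8.314×333)/(2×96500) × (-1.578) = 0.460 + 0.023 = 0.483 V.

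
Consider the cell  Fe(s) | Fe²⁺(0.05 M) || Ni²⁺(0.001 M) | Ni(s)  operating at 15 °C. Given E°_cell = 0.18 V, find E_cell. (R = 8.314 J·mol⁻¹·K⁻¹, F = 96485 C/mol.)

Balancing electrons gives n = 2; the reaction quotient is Q = [Fe²⁺]/[Ni²⁺] = 50.0.
E = E° − (RT/nF) ln Q = 0.18 − (8.314×288)/(2×96485) × (3.912) = 0.180 − 0.049 = 0.131 V.

0.131 V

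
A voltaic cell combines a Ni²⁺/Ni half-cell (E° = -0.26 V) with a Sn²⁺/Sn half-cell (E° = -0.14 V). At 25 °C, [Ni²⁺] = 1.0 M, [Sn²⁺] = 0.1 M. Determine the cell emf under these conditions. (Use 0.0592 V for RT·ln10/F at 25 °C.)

0.090 V

The Sn²⁺/Sn couple has the higher reduction potential and acts as the cathode, so E°_cell = -0.14 − (-0.26) = 0.12 V.
Balancing electrons gives n = 2; the reaction quotient is Q = [Ni²⁺]/[Sn²⁺] = 10.0.
At 25 °C, E = E° − (0.0592/n) log Q = 0.12 − (0.0592/2)(1.000) = 0.120 − 0.030 = 0.090 V.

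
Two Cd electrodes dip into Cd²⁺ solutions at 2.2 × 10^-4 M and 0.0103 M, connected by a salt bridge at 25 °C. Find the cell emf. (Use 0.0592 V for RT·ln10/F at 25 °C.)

Both half-cells are Cd²⁺/Cd, so E°_cell = 0. The concentrated side is the cathode; the cell reaction moves Cd²⁺ from high to low concentration with n = 2.
Q = [Cd²⁺]_dilute/[Cd²⁺]_conc = 2.2 × 10^-4/0.0103 = 0.0214.
E = 0 − (0.0592/2) log Q = −(0.0592/2)(-1.670) = 0.0494 V.

0.049 V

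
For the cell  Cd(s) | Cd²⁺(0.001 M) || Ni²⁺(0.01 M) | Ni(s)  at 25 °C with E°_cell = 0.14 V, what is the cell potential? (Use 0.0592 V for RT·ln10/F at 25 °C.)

Balancing electrons gives n = 2; the reaction quotient is Q = [Cd²⁺]/[Ni²⁺] = 0.100.
At 25 °C, E = E° − (0.0592/n) log Q = 0.14 − (0.0592/2)(-1.000) = 0.140 + 0.030 = 0.170 V.

0.170 V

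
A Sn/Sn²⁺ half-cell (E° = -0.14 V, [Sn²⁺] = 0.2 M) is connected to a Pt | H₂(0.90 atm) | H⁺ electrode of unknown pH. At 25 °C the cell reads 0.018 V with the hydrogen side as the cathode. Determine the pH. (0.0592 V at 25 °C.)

pH = 2.43

E°_cell = 0.14 V and n = 2.
log Q = n(E° − E)/0.0592 = 2×(0.14 − 0.018)/0.0592 = 4.122.
With Q = [Sn²⁺]·P(H₂) / [H⁺]^2, solving for [H⁺] gives log[H⁺] = -2.433, so pH = 2.43.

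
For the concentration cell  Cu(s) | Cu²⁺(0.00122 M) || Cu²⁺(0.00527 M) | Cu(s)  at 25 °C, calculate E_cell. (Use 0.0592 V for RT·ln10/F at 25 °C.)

0.019 V

Both half-cells are Cu²⁺/Cu, so E°_cell = 0. The concentrated side is the cathode; the cell reaction moves Cu²⁺ from high to low concentration with n = 2.
Q = [Cu²⁺]_dilute/[Cu²⁺]_conc = 0.00122/0.00527 = 0.231.
E = 0 − (0.0592/2) log Q = −(0.0592/2)(-0.635) = 0.0188 V.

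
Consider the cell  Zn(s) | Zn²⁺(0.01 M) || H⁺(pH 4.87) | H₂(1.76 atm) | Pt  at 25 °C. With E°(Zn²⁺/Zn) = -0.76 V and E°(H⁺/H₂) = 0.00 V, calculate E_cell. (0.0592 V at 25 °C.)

The hydrogen couple is the cathode, so E°_cell = 0.76 V; n = 2.
[H⁺] = 10^(−4.87) = 1.3 × 10^-5 M, and Q = [Zn²⁺]·P(H₂) / [H⁺]^2 = 9.67 × 10^7.
E = E° − (0.0592/2) log Q = 0.76 − (0.0592/2)(7.986) = 0.524 V.

0.52 V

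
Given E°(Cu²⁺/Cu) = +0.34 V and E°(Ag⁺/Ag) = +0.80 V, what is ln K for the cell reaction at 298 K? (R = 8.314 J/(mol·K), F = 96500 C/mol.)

ln K = 35.8

E°_cell = +0.80 − (+0.34) = 0.46 V, with n = 2 electrons transferred.
At equilibrium E = 0, so the Nernst equation gives ln K = nFE°/RT = (2)(96500)(0.46)/((8.314)(298)) = 35.83.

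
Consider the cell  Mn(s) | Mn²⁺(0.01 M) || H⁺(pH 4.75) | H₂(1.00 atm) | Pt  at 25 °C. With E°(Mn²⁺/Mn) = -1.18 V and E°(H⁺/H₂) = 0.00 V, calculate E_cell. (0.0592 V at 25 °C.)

0.96 V

The hydrogen couple is the cathode, so E°_cell = 1.18 V; n = 2.
[H⁺] = 10^(−4.75) = 1.8 × 10^-5 M, and Q = [Mn²⁺]·P(H₂) / [H⁺]^2 = 3.16 × 10^7.
E = E° − (0.0592/2) log Q = 1.18 − (0.0592/2)(7.500) = 0.958 V.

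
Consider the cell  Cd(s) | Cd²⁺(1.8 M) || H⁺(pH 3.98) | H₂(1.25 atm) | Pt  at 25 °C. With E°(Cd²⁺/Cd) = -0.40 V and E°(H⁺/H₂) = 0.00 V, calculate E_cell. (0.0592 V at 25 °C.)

The hydrogen couple is the cathode, so E°_cell = 0.40 V; n = 2.
[H⁺] = 10^(−3.98) = 1 × 10^-4 M, and Q = [Cd²⁺]·P(H₂) / [H⁺]^2 = 2.05 × 10^8.
E = E° − (0.0592/2) log Q = 0.40 − (0.0592/2)(8.312) = 0.154 V.

0.15 V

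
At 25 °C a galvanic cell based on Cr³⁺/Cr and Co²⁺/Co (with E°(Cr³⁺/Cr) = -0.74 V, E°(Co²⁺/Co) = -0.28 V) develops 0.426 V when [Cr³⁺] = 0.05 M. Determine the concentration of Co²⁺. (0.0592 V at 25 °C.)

0.0096 M

From the Nernst equation, log Q = n(E° − E)/0.0592 = 6(0.46 − 0.426)/0.0592 = 3.446, so Q = 2790.
With Q = [Cr³⁺]^2/[Co²⁺]^3 and the known concentrations, [Co²⁺]^3 in the denominator gives [Co²⁺] = 0.0096 M.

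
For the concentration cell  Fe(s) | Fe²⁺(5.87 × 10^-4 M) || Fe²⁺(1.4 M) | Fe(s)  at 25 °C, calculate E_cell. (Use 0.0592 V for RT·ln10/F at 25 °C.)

Both half-cells are Fe²⁺/Fe, so E°_cell = 0. The concentrated side is the cathode; the cell reaction moves Fe²⁺ from high to low concentration with n = 2.
Q = [Fe²⁺]_dilute/[Fe²⁺]_conc = 5.87 × 10^-4/1.4 = 4.19 × 10^-4.
E = 0 − (0.0592/2) log Q = −(0.0592/2)(-3.377) = 0.1000 V.

0.100 V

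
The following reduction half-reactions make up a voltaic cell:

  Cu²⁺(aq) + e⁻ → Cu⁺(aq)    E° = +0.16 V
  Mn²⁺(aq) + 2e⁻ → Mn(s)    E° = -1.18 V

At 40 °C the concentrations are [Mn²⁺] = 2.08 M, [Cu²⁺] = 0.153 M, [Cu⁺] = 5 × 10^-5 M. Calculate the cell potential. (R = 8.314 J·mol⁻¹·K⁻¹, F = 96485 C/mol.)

1.55 V

The Cu²⁺/Cu⁺ couple has the higher reduction potential and acts as the cathode, so E°_cell = +0.16 − (-1.18) = 1.34 V.
Balancing electrons gives n = 2; the reaction quotient is Q = [Mn²⁺]·[Cu⁺]^2/[Cu²⁺]^2 = 2.22 × 10^-7.
E = E° − (RT/nF) ln Q = 1.34 − (8.314×313)/(2×96485) × (-15.320) = 1.340 + 0.207 = 1.547 V.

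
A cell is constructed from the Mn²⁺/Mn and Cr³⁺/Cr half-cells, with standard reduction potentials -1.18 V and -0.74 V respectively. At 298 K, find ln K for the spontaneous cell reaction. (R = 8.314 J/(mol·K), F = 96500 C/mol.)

ln K = 102.8

E°_cell = -0.74 − (-1.18) = 0.44 V, with n = 6 electrons transferred.
At equilibrium E = 0, so the Nernst equation gives ln K = nFE°/RT = (6)(96500)(0.44)/((8.314)(298)) = 102.83.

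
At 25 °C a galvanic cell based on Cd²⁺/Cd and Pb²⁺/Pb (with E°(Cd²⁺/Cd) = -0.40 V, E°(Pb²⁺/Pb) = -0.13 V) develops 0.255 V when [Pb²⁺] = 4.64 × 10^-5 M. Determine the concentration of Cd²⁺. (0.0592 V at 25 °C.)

From the Nernst equation, log Q = n(E° − E)/0.0592 = 2(0.27 − 0.255)/0.0592 = 0.507, so Q = 3.21.
With Q = [Cd²⁺]/[Pb²⁺] and the known concentrations, [Cd²⁺] in the numerator gives [Cd²⁺] = 1.5 × 10^-4 M.

1.5 × 10^-4 M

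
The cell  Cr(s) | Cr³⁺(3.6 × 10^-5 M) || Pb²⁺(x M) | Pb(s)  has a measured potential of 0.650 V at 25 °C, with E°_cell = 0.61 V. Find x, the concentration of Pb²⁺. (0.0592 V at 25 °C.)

From the Nernst equation, log Q = n(E° − E)/0.0592 = 6(0.61 − 0.650)/0.0592 = -4.054, so Q = 8.83 × 10^-5.
With Q = [Cr³⁺]^2/[Pb²⁺]^3 and the known concentrations, [Pb²⁺]^3 in the denominator gives [Pb²⁺] = 0.024 M.

0.024 M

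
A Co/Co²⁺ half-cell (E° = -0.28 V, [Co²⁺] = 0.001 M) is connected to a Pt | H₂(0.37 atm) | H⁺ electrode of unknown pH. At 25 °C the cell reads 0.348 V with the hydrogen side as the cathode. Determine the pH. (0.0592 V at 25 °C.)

pH = 0.57

E°_cell = 0.28 V and n = 2.
log Q = n(E° − E)/0.0592 = 2×(0.28 − 0.348)/0.0592 = -2.297.
With Q = [Co²⁺]·P(H₂) / [H⁺]^2, solving for [H⁺] gives log[H⁺] = -0.567, so pH = 0.57.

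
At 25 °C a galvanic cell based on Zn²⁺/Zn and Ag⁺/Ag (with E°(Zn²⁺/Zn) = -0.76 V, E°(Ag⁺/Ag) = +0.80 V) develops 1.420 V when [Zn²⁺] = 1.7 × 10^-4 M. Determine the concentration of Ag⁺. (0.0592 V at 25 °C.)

From the Nernst equation, log Q = n(E° − E)/0.0592 = 2(1.56 − 1.420)/0.0592 = 4.730, so Q = 5.37 × 10^4.
With Q = [Zn²⁺]/[Ag⁺]^2 and the known concentrations, [Ag⁺]^2 in the denominator gives [Ag⁺] = 5.6 × 10^-5 M.

5.6 × 10^-5 M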